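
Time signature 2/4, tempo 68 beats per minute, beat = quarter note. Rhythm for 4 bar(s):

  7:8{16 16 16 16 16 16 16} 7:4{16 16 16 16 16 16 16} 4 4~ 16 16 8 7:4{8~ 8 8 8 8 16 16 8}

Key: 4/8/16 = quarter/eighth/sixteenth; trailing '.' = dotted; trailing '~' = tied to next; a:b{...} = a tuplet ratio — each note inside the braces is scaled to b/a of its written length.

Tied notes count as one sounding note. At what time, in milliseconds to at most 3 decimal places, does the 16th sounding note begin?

note 16 onset = 4b = 3529.412ms

1. 0.0ms @ 0 + 252.101ms (2/7)
2. 252.101ms @ 2/7 + 252.101ms (2/7)
3. 504.202ms @ 4/7 + 252.101ms (2/7)
4. 756.303ms @ 6/7 + 252.101ms (2/7)
5. 1008.403ms @ 8/7 + 252.101ms (2/7)
6. 1260.504ms @ 10/7 + 252.101ms (2/7)
7. 1512.605ms @ 12/7 + 252.101ms (2/7)
8. 1764.706ms @ 2 + 126.05ms (1/7)
9. 1890.756ms @ 15/7 + 126.05ms (1/7)
10. 2016.807ms @ 16/7 + 126.05ms (1/7)
11. 2142.857ms @ 17/7 + 126.05ms (1/7)
12. 2268.908ms @ 18/7 + 126.05ms (1/7)
13. 2394.958ms @ 19/7 + 126.05ms (1/7)
14. 2521.008ms @ 20/7 + 126.05ms (1/7)
15. 2647.059ms @ 3 + 882.353ms (1)
16. 3529.412ms @ 4 + 1102.941ms (5/4)
17. 4632.353ms @ 21/4 + 220.588ms (1/4)
18. 4852.941ms @ 11/2 + 441.176ms (1/2)
19. 5294.118ms @ 6 + 504.202ms (4/7)
20. 5798.319ms @ 46/7 + 252.101ms (2/7)
21. 6050.42ms @ 48/7 + 252.101ms (2/7)
22. 6302.521ms @ 50/7 + 252.101ms (2/7)
23. 6554.622ms @ 52/7 + 126.05ms (1/7)
24. 6680.672ms @ 53/7 + 126.05ms (1/7)
25. 6806.723ms @ 54/7 + 252.101ms (2/7)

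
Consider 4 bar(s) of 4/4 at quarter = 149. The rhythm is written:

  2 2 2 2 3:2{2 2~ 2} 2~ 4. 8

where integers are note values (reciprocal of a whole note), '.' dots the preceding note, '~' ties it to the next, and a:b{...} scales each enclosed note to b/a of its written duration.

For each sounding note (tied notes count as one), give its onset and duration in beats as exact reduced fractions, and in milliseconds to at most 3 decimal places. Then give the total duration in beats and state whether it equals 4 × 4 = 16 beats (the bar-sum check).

1) 0.0ms=0b +805.369ms=2b
2) 805.369ms=2b +805.369ms=2b
3) 1610.738ms=4b +805.369ms=2b
4) 2416.107ms=6b +805.369ms=2b
5) 3221.477ms=8b +536.913ms=4/3b
6) 3758.389ms=28/3b +1073.826ms=8/3b
7) 4832.215ms=12b +1409.396ms=7/2b
8) 6241.611ms=31/2b +201.342ms=1/2b
Σ=16b of 16 (149bpm 4/4) — PASS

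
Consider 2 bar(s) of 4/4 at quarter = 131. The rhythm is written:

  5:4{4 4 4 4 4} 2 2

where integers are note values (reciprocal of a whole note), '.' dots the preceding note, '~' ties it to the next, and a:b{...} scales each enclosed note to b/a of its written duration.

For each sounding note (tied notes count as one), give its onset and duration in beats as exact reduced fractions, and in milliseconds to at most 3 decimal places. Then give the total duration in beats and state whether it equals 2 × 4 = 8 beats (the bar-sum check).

1) 0.0ms=0b +366.412ms=4/5b
2) 366.412ms=4/5b +366.412ms=4/5b
3) 732.824ms=8/5b +366.412ms=4/5b
4) 1099.237ms=12/5b +366.412ms=4/5b
5) 1465.649ms=16/5b +366.412ms=4/5b
6) 1832.061ms=4b +916.031ms=2b
7) 2748.092ms=6b +916.031ms=2b
Σ=8b of 8 (131bpm 4/4) — PASS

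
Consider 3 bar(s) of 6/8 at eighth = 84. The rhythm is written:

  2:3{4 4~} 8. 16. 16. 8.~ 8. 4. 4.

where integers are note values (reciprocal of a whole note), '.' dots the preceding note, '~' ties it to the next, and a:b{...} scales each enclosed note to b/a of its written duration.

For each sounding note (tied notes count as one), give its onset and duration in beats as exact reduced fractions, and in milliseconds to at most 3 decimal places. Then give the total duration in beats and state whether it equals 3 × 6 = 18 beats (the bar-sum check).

1) 0.0ms=0b +2142.857ms=3b
2) 2142.857ms=3b +3214.286ms=9/2b
3) 5357.143ms=15/2b +535.714ms=3/4b
4) 5892.857ms=33/4b +535.714ms=3/4b
5) 6428.571ms=9b +2142.857ms=3b
6) 8571.429ms=12b +2142.857ms=3b
7) 10714.286ms=15b +2142.857ms=3b
Σ=18b of 18 (84bpm 6/8) — PASS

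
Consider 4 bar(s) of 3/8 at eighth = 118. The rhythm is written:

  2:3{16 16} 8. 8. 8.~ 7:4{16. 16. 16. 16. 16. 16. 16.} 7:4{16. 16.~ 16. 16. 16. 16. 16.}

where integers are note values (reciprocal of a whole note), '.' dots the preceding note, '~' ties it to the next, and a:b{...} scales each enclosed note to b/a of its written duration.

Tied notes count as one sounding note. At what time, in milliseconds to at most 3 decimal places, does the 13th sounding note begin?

1. 0.0ms @ 0 + 381.356ms (3/4)
2. 381.356ms @ 3/4 + 381.356ms (3/4)
3. 762.712ms @ 3/2 + 762.712ms (3/2)
4. 1525.424ms @ 3 + 762.712ms (3/2)
5. 2288.136ms @ 9/2 + 980.63ms (27/14)
6. 3268.765ms @ 45/7 + 217.918ms (3/7)
7. 3486.683ms @ 48/7 + 217.918ms (3/7)
8. 3704.6ms @ 51/7 + 217.918ms (3/7)
9. 3922.518ms @ 54/7 + 217.918ms (3/7)
10. 4140.436ms @ 57/7 + 217.918ms (3/7)
11. 4358.354ms @ 60/7 + 217.918ms (3/7)
12. 4576.271ms @ 9 + 217.918ms (3/7)
13. 4794.189ms @ 66/7 + 435.835ms (6/7)
14. 5230.024ms @ 72/7 + 217.918ms (3/7)
15. 5447.942ms @ 75/7 + 217.918ms (3/7)
16. 5665.86ms @ 78/7 + 217.918ms (3/7)
17. 5883.777ms @ 81/7 + 217.918ms (3/7)

note 13 onset = 66/7b = 4794.189ms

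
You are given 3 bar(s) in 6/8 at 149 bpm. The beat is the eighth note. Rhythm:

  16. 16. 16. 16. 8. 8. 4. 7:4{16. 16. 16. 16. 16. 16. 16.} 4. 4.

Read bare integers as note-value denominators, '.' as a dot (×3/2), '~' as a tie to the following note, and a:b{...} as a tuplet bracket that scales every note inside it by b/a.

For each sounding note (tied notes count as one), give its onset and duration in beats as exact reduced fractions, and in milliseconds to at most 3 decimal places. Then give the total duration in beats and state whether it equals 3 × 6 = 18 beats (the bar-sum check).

1) 0.0ms=0b +302.013ms=3/4b
2) 302.013ms=3/4b +302.013ms=3/4b
3) 604.027ms=3/2b +302.013ms=3/4b
4) 906.04ms=9/4b +302.013ms=3/4b
5) 1208.054ms=3b +604.027ms=3/2b
6) 1812.081ms=9/2b +604.027ms=3/2b
7) 2416.107ms=6b +1208.054ms=3b
8) 3624.161ms=9b +172.579ms=3/7b
9) 3796.74ms=66/7b +172.579ms=3/7b
10) 3969.319ms=69/7b +172.579ms=3/7b
11) 4141.898ms=72/7b +172.579ms=3/7b
12) 4314.477ms=75/7b +172.579ms=3/7b
13) 4487.057ms=78/7b +172.579ms=3/7b
14) 4659.636ms=81/7b +172.579ms=3/7b
15) 4832.215ms=12b +1208.054ms=3b
16) 6040.268ms=15b +1208.054ms=3b
Σ=18b of 18 (149bpm 6/8) — PASS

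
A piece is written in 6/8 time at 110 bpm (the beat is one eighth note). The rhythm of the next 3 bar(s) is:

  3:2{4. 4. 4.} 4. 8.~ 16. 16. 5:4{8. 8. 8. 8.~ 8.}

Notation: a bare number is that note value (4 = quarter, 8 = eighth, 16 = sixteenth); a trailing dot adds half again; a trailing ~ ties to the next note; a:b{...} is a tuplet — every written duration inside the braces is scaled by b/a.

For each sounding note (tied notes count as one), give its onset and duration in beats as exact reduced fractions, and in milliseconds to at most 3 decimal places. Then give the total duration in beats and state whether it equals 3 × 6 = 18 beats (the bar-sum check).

1) 0.0ms=0b +1090.909ms=2b
2) 1090.909ms=2b +1090.909ms=2b
3) 2181.818ms=4b +1090.909ms=2b
4) 3272.727ms=6b +1636.364ms=3b
5) 4909.091ms=9b +1227.273ms=9/4b
6) 6136.364ms=45/4b +409.091ms=3/4b
7) 6545.455ms=12b +654.545ms=6/5b
8) 7200.0ms=66/5b +654.545ms=6/5b
9) 7854.545ms=72/5b +654.545ms=6/5b
10) 8509.091ms=78/5b +1309.091ms=12/5b
Σ=18b of 18 (110bpm 6/8) — PASS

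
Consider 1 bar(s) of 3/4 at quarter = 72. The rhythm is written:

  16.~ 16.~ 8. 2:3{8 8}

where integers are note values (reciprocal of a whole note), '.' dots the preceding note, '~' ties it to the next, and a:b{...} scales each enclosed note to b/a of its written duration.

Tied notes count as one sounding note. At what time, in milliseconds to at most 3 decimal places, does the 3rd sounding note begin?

1. 0.0ms @ 0 + 1250.0ms (3/2)
2. 1250.0ms @ 3/2 + 625.0ms (3/4)
3. 1875.0ms @ 9/4 + 625.0ms (3/4)

note 3 onset = 9/4b = 1875.0ms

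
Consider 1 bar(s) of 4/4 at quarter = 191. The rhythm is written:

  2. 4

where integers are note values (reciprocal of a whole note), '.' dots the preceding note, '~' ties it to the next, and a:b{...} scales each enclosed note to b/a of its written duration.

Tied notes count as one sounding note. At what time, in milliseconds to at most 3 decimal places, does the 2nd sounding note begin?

note 2 onset = 3b = 942.408ms

1. 0.0ms @ 0 + 942.408ms (3)
2. 942.408ms @ 3 + 314.136ms (1)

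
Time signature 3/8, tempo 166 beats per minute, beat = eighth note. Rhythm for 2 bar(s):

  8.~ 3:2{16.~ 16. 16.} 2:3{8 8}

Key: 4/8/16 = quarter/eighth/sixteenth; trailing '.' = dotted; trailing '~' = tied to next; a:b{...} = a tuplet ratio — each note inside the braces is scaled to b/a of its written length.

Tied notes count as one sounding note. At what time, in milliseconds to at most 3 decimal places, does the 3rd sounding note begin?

note 3 onset = 3b = 1084.337ms

1. 0.0ms @ 0 + 903.614ms (5/2)
2. 903.614ms @ 5/2 + 180.723ms (1/2)
3. 1084.337ms @ 3 + 542.169ms (3/2)
4. 1626.506ms @ 9/2 + 542.169ms (3/2)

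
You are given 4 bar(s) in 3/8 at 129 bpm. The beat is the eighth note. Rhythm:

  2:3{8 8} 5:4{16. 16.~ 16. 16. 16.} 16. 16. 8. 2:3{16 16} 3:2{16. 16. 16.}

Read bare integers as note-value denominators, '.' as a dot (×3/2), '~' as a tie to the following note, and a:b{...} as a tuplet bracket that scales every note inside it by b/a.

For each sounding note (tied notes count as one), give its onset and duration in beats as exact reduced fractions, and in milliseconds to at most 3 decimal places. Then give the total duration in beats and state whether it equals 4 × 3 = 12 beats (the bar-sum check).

1) 0.0ms=0b +697.674ms=3/2b
2) 697.674ms=3/2b +697.674ms=3/2b
3) 1395.349ms=3b +279.07ms=3/5b
4) 1674.419ms=18/5b +558.14ms=6/5b
5) 2232.558ms=24/5b +279.07ms=3/5b
6) 2511.628ms=27/5b +279.07ms=3/5b
7) 2790.698ms=6b +348.837ms=3/4b
8) 3139.535ms=27/4b +348.837ms=3/4b
9) 3488.372ms=15/2b +697.674ms=3/2b
10) 4186.047ms=9b +348.837ms=3/4b
11) 4534.884ms=39/4b +348.837ms=3/4b
12) 4883.721ms=21/2b +232.558ms=1/2b
13) 5116.279ms=11b +232.558ms=1/2b
14) 5348.837ms=23/2b +232.558ms=1/2b
Σ=12b of 12 (129bpm 3/8) — PASS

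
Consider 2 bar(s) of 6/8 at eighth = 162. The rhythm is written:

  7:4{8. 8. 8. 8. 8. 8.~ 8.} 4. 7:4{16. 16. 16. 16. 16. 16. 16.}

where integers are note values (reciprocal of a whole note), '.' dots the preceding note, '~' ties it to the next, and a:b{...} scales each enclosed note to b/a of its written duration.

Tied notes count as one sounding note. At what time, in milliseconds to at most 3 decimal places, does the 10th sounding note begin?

note 10 onset = 69/7b = 3650.794ms

1. 0.0ms @ 0 + 317.46ms (6/7)
2. 317.46ms @ 6/7 + 317.46ms (6/7)
3. 634.921ms @ 12/7 + 317.46ms (6/7)
4. 952.381ms @ 18/7 + 317.46ms (6/7)
5. 1269.841ms @ 24/7 + 317.46ms (6/7)
6. 1587.302ms @ 30/7 + 634.921ms (12/7)
7. 2222.222ms @ 6 + 1111.111ms (3)
8. 3333.333ms @ 9 + 158.73ms (3/7)
9. 3492.063ms @ 66/7 + 158.73ms (3/7)
10. 3650.794ms @ 69/7 + 158.73ms (3/7)
11. 3809.524ms @ 72/7 + 158.73ms (3/7)
12. 3968.254ms @ 75/7 + 158.73ms (3/7)
13. 4126.984ms @ 78/7 + 158.73ms (3/7)
14. 4285.714ms @ 81/7 + 158.73ms (3/7)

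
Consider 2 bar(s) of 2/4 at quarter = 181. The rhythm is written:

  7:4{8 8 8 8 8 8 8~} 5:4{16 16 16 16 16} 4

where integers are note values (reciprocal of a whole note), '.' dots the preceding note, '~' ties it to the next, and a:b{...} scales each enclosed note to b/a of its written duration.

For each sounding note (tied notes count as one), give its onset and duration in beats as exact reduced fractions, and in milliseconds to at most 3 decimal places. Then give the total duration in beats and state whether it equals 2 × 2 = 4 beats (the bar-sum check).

1) 0.0ms=0b +94.712ms=2/7b
2) 94.712ms=2/7b +94.712ms=2/7b
3) 189.424ms=4/7b +94.712ms=2/7b
4) 284.136ms=6/7b +94.712ms=2/7b
5) 378.848ms=8/7b +94.712ms=2/7b
6) 473.56ms=10/7b +94.712ms=2/7b
7) 568.272ms=12/7b +161.01ms=17/35b
8) 729.282ms=11/5b +66.298ms=1/5b
9) 795.58ms=12/5b +66.298ms=1/5b
10) 861.878ms=13/5b +66.298ms=1/5b
11) 928.177ms=14/5b +66.298ms=1/5b
12) 994.475ms=3b +331.492ms=1b
Σ=4b of 4 (181bpm 2/4) — PASS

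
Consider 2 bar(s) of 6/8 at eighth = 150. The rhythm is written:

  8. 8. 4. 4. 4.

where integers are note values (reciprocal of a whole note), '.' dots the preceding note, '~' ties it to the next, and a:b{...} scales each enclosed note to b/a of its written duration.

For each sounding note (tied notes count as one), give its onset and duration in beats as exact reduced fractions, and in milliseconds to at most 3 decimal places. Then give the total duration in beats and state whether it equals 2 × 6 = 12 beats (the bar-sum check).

1) 0.0ms=0b +600.0ms=3/2b
2) 600.0ms=3/2b +600.0ms=3/2b
3) 1200.0ms=3b +1200.0ms=3b
4) 2400.0ms=6b +1200.0ms=3b
5) 3600.0ms=9b +1200.0ms=3b
Σ=12b of 12 (150bpm 6/8) — PASS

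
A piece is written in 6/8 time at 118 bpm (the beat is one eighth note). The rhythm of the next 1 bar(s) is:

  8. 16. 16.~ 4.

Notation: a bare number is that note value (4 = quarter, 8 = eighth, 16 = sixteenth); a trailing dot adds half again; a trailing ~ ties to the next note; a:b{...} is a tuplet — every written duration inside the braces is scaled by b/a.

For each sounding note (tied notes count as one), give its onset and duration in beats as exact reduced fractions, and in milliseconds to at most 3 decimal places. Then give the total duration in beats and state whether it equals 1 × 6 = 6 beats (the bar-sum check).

1) 0.0ms=0b +762.712ms=3/2b
2) 762.712ms=3/2b +381.356ms=3/4b
3) 1144.068ms=9/4b +1906.78ms=15/4b
Σ=6b of 6 (118bpm 6/8) — PASS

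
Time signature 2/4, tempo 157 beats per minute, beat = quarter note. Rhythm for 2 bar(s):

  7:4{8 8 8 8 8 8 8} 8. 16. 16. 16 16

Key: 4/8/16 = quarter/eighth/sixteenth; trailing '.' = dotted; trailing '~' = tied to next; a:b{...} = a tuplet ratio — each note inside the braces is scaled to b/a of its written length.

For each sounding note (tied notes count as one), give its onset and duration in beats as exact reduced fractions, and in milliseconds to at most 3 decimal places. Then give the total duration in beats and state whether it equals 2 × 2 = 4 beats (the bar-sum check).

1) 0.0ms=0b +109.19ms=2/7b
2) 109.19ms=2/7b +109.19ms=2/7b
3) 218.38ms=4/7b +109.19ms=2/7b
4) 327.571ms=6/7b +109.19ms=2/7b
5) 436.761ms=8/7b +109.19ms=2/7b
6) 545.951ms=10/7b +109.19ms=2/7b
7) 655.141ms=12/7b +109.19ms=2/7b
8) 764.331ms=2b +286.624ms=3/4b
9) 1050.955ms=11/4b +143.312ms=3/8b
10) 1194.268ms=25/8b +143.312ms=3/8b
11) 1337.58ms=7/2b +95.541ms=1/4b
12) 1433.121ms=15/4b +95.541ms=1/4b
Σ=4b of 4 (157bpm 2/4) — PASS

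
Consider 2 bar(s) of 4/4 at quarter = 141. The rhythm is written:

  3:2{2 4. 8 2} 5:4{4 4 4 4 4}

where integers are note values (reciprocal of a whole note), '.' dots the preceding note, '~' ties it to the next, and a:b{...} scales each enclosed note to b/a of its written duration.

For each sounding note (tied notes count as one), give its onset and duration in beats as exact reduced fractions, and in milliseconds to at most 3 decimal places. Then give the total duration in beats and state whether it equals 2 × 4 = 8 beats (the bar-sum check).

1) 0.0ms=0b +567.376ms=4/3b
2) 567.376ms=4/3b +425.532ms=1b
3) 992.908ms=7/3b +141.844ms=1/3b
4) 1134.752ms=8/3b +567.376ms=4/3b
5) 1702.128ms=4b +340.426ms=4/5b
6) 2042.553ms=24/5b +340.426ms=4/5b
7) 2382.979ms=28/5b +340.426ms=4/5b
8) 2723.404ms=32/5b +340.426ms=4/5b
9) 3063.83ms=36/5b +340.426ms=4/5b
Σ=8b of 8 (141bpm 4/4) — PASS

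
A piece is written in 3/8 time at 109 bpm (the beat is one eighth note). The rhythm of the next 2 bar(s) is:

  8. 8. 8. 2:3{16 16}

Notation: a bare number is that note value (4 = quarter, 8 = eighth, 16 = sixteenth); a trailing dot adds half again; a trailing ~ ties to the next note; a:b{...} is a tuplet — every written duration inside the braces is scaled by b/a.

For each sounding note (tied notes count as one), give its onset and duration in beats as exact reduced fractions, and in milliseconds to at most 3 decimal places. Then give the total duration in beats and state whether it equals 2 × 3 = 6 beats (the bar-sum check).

1) 0.0ms=0b +825.688ms=3/2b
2) 825.688ms=3/2b +825.688ms=3/2b
3) 1651.376ms=3b +825.688ms=3/2b
4) 2477.064ms=9/2b +412.844ms=3/4b
5) 2889.908ms=21/4b +412.844ms=3/4b
Σ=6b of 6 (109bpm 3/8) — PASS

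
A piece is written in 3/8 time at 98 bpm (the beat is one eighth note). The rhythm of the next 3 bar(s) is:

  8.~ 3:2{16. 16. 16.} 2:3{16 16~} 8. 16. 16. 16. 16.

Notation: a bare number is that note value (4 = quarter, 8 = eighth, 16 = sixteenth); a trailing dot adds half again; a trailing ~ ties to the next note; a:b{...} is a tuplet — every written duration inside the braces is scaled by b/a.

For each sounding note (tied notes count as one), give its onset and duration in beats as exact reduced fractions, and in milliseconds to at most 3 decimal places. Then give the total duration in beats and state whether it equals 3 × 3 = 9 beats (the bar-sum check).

1) 0.0ms=0b +1224.49ms=2b
2) 1224.49ms=2b +306.122ms=1/2b
3) 1530.612ms=5/2b +306.122ms=1/2b
4) 1836.735ms=3b +459.184ms=3/4b
5) 2295.918ms=15/4b +1377.551ms=9/4b
6) 3673.469ms=6b +459.184ms=3/4b
7) 4132.653ms=27/4b +459.184ms=3/4b
8) 4591.837ms=15/2b +459.184ms=3/4b
9) 5051.02ms=33/4b +459.184ms=3/4b
Σ=9b of 9 (98bpm 3/8) — PASS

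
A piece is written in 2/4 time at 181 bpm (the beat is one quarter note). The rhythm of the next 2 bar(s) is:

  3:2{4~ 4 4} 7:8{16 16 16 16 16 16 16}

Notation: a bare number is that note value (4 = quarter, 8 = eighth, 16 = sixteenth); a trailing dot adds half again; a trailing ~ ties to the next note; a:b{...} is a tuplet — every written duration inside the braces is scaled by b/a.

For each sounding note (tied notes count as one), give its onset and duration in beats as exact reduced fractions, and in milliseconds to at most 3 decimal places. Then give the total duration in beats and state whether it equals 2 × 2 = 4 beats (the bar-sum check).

1) 0.0ms=0b +441.989ms=4/3b
2) 441.989ms=4/3b +220.994ms=2/3b
3) 662.983ms=2b +94.712ms=2/7b
4) 757.695ms=16/7b +94.712ms=2/7b
5) 852.407ms=18/7b +94.712ms=2/7b
6) 947.119ms=20/7b +94.712ms=2/7b
7) 1041.831ms=22/7b +94.712ms=2/7b
8) 1136.543ms=24/7b +94.712ms=2/7b
9) 1231.255ms=26/7b +94.712ms=2/7b
Σ=4b of 4 (181bpm 2/4) — PASS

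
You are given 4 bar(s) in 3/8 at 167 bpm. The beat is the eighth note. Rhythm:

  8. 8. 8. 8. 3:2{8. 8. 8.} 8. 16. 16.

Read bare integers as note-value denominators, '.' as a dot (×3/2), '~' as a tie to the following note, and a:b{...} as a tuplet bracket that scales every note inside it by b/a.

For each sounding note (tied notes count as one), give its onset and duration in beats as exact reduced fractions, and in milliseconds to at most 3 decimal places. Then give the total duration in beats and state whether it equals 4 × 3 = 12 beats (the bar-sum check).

1) 0.0ms=0b +538.922ms=3/2b
2) 538.922ms=3/2b +538.922ms=3/2b
3) 1077.844ms=3b +538.922ms=3/2b
4) 1616.766ms=9/2b +538.922ms=3/2b
5) 2155.689ms=6b +359.281ms=1b
6) 2514.97ms=7b +359.281ms=1b
7) 2874.251ms=8b +359.281ms=1b
8) 3233.533ms=9b +538.922ms=3/2b
9) 3772.455ms=21/2b +269.461ms=3/4b
10) 4041.916ms=45/4b +269.461ms=3/4b
Σ=12b of 12 (167bpm 3/8) — PASS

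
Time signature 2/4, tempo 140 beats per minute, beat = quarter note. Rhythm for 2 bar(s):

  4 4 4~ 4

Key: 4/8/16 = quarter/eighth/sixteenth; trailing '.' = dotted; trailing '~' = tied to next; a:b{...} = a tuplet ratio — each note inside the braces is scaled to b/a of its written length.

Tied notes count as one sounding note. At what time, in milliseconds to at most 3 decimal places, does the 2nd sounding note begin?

1. 0.0ms @ 0 + 428.571ms (1)
2. 428.571ms @ 1 + 428.571ms (1)
3. 857.143ms @ 2 + 857.143ms (2)

note 2 onset = 1b = 428.571ms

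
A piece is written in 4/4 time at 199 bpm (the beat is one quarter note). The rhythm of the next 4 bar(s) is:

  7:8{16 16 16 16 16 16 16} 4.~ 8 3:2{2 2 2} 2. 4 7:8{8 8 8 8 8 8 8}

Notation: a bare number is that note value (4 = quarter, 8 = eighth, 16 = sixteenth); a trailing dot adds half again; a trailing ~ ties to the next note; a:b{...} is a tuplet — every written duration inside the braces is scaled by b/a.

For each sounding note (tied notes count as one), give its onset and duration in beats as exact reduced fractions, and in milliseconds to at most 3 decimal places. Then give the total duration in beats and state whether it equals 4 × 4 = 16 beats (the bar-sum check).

1) 0.0ms=0b +86.145ms=2/7b
2) 86.145ms=2/7b +86.145ms=2/7b
3) 172.29ms=4/7b +86.145ms=2/7b
4) 258.435ms=6/7b +86.145ms=2/7b
5) 344.58ms=8/7b +86.145ms=2/7b
6) 430.725ms=10/7b +86.145ms=2/7b
7) 516.87ms=12/7b +86.145ms=2/7b
8) 603.015ms=2b +603.015ms=2b
9) 1206.03ms=4b +402.01ms=4/3b
10) 1608.04ms=16/3b +402.01ms=4/3b
11) 2010.05ms=20/3b +402.01ms=4/3b
12) 2412.06ms=8b +904.523ms=3b
13) 3316.583ms=11b +301.508ms=1b
14) 3618.09ms=12b +172.29ms=4/7b
15) 3790.38ms=88/7b +172.29ms=4/7b
16) 3962.67ms=92/7b +172.29ms=4/7b
17) 4134.961ms=96/7b +172.29ms=4/7b
18) 4307.251ms=100/7b +172.29ms=4/7b
19) 4479.541ms=104/7b +172.29ms=4/7b
20) 4651.831ms=108/7b +172.29ms=4/7b
Σ=16b of 16 (199bpm 4/4) — PASS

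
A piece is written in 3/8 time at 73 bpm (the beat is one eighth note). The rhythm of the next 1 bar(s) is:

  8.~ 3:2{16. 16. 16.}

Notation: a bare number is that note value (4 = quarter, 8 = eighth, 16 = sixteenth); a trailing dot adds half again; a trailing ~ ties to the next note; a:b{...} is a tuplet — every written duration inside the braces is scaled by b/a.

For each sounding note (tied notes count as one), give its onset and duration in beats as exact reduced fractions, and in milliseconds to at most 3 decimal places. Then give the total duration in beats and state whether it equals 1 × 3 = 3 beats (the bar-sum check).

1) 0.0ms=0b +1643.836ms=2b
2) 1643.836ms=2b +410.959ms=1/2b
3) 2054.795ms=5/2b +410.959ms=1/2b
Σ=3b of 3 (73bpm 3/8) — PASS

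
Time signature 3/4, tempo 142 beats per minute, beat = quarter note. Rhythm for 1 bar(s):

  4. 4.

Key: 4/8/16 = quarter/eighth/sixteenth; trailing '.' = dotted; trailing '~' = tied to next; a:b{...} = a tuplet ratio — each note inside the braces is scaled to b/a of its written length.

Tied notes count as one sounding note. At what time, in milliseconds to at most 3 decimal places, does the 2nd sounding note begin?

note 2 onset = 3/2b = 633.803ms

1. 0.0ms @ 0 + 633.803ms (3/2)
2. 633.803ms @ 3/2 + 633.803ms (3/2)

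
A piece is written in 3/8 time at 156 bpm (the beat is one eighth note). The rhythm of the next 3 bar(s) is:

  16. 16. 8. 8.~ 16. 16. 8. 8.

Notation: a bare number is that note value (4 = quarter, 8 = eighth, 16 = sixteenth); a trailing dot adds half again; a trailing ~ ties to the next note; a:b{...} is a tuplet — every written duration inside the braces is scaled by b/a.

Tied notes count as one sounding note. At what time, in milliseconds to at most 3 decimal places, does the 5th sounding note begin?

note 5 onset = 21/4b = 2019.231ms

1. 0.0ms @ 0 + 288.462ms (3/4)
2. 288.462ms @ 3/4 + 288.462ms (3/4)
3. 576.923ms @ 3/2 + 576.923ms (3/2)
4. 1153.846ms @ 3 + 865.385ms (9/4)
5. 2019.231ms @ 21/4 + 288.462ms (3/4)
6. 2307.692ms @ 6 + 576.923ms (3/2)
7. 2884.615ms @ 15/2 + 576.923ms (3/2)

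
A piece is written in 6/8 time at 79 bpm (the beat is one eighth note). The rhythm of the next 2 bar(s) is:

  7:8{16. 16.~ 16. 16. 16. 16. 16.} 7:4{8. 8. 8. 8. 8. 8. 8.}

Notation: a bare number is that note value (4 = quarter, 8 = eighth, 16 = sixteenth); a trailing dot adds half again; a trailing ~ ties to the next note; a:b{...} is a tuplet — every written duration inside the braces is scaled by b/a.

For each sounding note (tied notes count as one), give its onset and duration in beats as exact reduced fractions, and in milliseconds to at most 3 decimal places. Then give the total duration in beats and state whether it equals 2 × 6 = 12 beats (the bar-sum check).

1) 0.0ms=0b +650.995ms=6/7b
2) 650.995ms=6/7b +1301.989ms=12/7b
3) 1952.984ms=18/7b +650.995ms=6/7b
4) 2603.978ms=24/7b +650.995ms=6/7b
5) 3254.973ms=30/7b +650.995ms=6/7b
6) 3905.967ms=36/7b +650.995ms=6/7b
7) 4556.962ms=6b +650.995ms=6/7b
8) 5207.957ms=48/7b +650.995ms=6/7b
9) 5858.951ms=54/7b +650.995ms=6/7b
10) 6509.946ms=60/7b +650.995ms=6/7b
11) 7160.94ms=66/7b +650.995ms=6/7b
12) 7811.935ms=72/7b +650.995ms=6/7b
13) 8462.929ms=78/7b +650.995ms=6/7b
Σ=12b of 12 (79bpm 6/8) — PASS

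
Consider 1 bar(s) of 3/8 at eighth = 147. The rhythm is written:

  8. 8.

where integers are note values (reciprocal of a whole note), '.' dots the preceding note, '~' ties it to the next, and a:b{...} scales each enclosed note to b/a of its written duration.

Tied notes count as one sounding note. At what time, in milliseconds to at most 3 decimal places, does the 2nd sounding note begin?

1. 0.0ms @ 0 + 612.245ms (3/2)
2. 612.245ms @ 3/2 + 612.245ms (3/2)

note 2 onset = 3/2b = 612.245ms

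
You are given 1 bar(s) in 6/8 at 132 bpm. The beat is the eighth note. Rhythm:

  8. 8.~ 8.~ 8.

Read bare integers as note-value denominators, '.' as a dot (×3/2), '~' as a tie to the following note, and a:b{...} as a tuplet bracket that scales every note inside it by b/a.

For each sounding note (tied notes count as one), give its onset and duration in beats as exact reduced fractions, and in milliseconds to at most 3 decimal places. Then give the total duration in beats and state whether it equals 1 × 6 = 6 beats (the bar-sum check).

1) 0.0ms=0b +681.818ms=3/2b
2) 681.818ms=3/2b +2045.455ms=9/2b
Σ=6b of 6 (132bpm 6/8) — PASS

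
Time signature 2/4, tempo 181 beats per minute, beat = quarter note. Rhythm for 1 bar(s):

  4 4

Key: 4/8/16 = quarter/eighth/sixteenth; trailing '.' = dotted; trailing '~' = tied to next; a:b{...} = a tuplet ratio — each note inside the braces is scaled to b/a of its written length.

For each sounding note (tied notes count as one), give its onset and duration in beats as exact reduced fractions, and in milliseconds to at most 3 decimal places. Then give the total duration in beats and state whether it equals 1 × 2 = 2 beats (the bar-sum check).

1) 0.0ms=0b +331.492ms=1b
2) 331.492ms=1b +331.492ms=1b
Σ=2b of 2 (181bpm 2/4) — PASS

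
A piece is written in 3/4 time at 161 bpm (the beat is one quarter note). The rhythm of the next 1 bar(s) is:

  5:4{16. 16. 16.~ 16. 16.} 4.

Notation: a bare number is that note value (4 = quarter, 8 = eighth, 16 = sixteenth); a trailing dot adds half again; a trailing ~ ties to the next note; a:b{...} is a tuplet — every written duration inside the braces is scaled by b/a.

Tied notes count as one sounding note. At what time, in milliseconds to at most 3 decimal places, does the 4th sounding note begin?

1. 0.0ms @ 0 + 111.801ms (3/10)
2. 111.801ms @ 3/10 + 111.801ms (3/10)
3. 223.602ms @ 3/5 + 223.602ms (3/5)
4. 447.205ms @ 6/5 + 111.801ms (3/10)
5. 559.006ms @ 3/2 + 559.006ms (3/2)

note 4 onset = 6/5b = 447.205ms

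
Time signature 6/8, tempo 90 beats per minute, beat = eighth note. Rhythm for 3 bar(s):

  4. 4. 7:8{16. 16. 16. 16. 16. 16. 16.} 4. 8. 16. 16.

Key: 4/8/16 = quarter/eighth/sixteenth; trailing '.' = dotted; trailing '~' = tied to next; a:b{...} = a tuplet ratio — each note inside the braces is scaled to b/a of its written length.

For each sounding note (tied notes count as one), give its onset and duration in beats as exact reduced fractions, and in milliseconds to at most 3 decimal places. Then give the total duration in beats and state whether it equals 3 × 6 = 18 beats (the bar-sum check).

1) 0.0ms=0b +2000.0ms=3b
2) 2000.0ms=3b +2000.0ms=3b
3) 4000.0ms=6b +571.429ms=6/7b
4) 4571.429ms=48/7b +571.429ms=6/7b
5) 5142.857ms=54/7b +571.429ms=6/7b
6) 5714.286ms=60/7b +571.429ms=6/7b
7) 6285.714ms=66/7b +571.429ms=6/7b
8) 6857.143ms=72/7b +571.429ms=6/7b
9) 7428.571ms=78/7b +571.429ms=6/7b
10) 8000.0ms=12b +2000.0ms=3b
11) 10000.0ms=15b +1000.0ms=3/2b
12) 11000.0ms=33/2b +500.0ms=3/4b
13) 11500.0ms=69/4b +500.0ms=3/4b
Σ=18b of 18 (90bpm 6/8) — PASS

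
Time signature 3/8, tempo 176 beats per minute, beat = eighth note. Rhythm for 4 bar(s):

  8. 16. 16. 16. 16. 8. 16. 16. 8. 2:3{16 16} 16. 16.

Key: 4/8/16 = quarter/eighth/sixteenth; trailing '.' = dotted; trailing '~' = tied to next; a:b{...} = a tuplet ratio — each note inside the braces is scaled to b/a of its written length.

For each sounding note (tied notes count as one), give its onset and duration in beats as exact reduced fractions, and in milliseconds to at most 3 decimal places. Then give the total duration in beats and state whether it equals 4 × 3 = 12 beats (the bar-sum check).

1) 0.0ms=0b +511.364ms=3/2b
2) 511.364ms=3/2b +255.682ms=3/4b
3) 767.045ms=9/4b +255.682ms=3/4b
4) 1022.727ms=3b +255.682ms=3/4b
5) 1278.409ms=15/4b +255.682ms=3/4b
6) 1534.091ms=9/2b +511.364ms=3/2b
7) 2045.455ms=6b +255.682ms=3/4b
8) 2301.136ms=27/4b +255.682ms=3/4b
9) 2556.818ms=15/2b +511.364ms=3/2b
10) 3068.182ms=9b +255.682ms=3/4b
11) 3323.864ms=39/4b +255.682ms=3/4b
12) 3579.545ms=21/2b +255.682ms=3/4b
13) 3835.227ms=45/4b +255.682ms=3/4b
Σ=12b of 12 (176bpm 3/8) — PASS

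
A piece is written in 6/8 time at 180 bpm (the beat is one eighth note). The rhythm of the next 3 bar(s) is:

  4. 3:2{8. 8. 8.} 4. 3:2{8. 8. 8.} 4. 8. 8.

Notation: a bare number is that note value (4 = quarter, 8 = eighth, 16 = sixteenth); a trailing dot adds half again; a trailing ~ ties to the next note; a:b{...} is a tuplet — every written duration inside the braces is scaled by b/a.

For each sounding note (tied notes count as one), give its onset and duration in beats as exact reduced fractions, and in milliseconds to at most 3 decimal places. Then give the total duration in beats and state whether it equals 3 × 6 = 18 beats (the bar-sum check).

1) 0.0ms=0b +1000.0ms=3b
2) 1000.0ms=3b +333.333ms=1b
3) 1333.333ms=4b +333.333ms=1b
4) 1666.667ms=5b +333.333ms=1b
5) 2000.0ms=6b +1000.0ms=3b
6) 3000.0ms=9b +333.333ms=1b
7) 3333.333ms=10b +333.333ms=1b
8) 3666.667ms=11b +333.333ms=1b
9) 4000.0ms=12b +1000.0ms=3b
10) 5000.0ms=15b +500.0ms=3/2b
11) 5500.0ms=33/2b +500.0ms=3/2b
Σ=18b of 18 (180bpm 6/8) — PASS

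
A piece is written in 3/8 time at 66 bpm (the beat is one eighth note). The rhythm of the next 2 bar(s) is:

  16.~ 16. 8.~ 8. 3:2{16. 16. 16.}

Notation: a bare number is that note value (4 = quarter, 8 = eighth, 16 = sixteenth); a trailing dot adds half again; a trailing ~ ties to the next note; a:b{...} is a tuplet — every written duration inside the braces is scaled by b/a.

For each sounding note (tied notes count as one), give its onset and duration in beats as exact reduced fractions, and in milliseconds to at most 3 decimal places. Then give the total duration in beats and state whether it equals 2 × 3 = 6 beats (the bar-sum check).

1) 0.0ms=0b +1363.636ms=3/2b
2) 1363.636ms=3/2b +2727.273ms=3b
3) 4090.909ms=9/2b +454.545ms=1/2b
4) 4545.455ms=5b +454.545ms=1/2b
5) 5000.0ms=11/2b +454.545ms=1/2b
Σ=6b of 6 (66bpm 3/8) — PASS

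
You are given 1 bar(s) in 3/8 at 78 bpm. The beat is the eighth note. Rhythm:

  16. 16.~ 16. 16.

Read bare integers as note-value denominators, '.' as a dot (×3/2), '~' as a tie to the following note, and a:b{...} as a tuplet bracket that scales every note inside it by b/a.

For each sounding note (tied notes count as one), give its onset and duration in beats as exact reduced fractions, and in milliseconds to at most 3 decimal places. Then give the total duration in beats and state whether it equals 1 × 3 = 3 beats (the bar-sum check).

1) 0.0ms=0b +576.923ms=3/4b
2) 576.923ms=3/4b +1153.846ms=3/2b
3) 1730.769ms=9/4b +576.923ms=3/4b
Σ=3b of 3 (78bpm 3/8) — PASS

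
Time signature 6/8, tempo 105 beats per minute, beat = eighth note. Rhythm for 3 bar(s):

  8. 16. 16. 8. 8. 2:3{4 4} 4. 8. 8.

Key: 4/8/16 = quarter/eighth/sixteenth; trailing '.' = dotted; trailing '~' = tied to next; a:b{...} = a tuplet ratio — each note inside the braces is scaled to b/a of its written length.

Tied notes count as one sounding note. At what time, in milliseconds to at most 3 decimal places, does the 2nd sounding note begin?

1. 0.0ms @ 0 + 857.143ms (3/2)
2. 857.143ms @ 3/2 + 428.571ms (3/4)
3. 1285.714ms @ 9/4 + 428.571ms (3/4)
4. 1714.286ms @ 3 + 857.143ms (3/2)
5. 2571.429ms @ 9/2 + 857.143ms (3/2)
6. 3428.571ms @ 6 + 1714.286ms (3)
7. 5142.857ms @ 9 + 1714.286ms (3)
8. 6857.143ms @ 12 + 1714.286ms (3)
9. 8571.429ms @ 15 + 857.143ms (3/2)
10. 9428.571ms @ 33/2 + 857.143ms (3/2)

note 2 onset = 3/2b = 857.143ms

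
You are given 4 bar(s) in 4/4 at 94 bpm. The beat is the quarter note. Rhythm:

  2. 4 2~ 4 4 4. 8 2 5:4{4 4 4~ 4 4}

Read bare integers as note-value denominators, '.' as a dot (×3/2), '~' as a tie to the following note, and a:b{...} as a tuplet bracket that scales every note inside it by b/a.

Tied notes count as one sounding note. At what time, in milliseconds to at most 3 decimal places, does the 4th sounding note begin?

1. 0.0ms @ 0 + 1914.894ms (3)
2. 1914.894ms @ 3 + 638.298ms (1)
3. 2553.191ms @ 4 + 1914.894ms (3)
4. 4468.085ms @ 7 + 638.298ms (1)
5. 5106.383ms @ 8 + 957.447ms (3/2)
6. 6063.83ms @ 19/2 + 319.149ms (1/2)
7. 6382.979ms @ 10 + 1276.596ms (2)
8. 7659.574ms @ 12 + 510.638ms (4/5)
9. 8170.213ms @ 64/5 + 510.638ms (4/5)
10. 8680.851ms @ 68/5 + 1021.277ms (8/5)
11. 9702.128ms @ 76/5 + 510.638ms (4/5)

note 4 onset = 7b = 4468.085ms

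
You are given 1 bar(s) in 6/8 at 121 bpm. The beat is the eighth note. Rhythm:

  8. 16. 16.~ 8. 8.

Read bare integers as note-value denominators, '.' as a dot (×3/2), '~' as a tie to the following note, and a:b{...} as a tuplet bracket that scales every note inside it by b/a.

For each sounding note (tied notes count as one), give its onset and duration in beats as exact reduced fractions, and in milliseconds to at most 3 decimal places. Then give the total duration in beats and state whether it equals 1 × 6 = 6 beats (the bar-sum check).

1) 0.0ms=0b +743.802ms=3/2b
2) 743.802ms=3/2b +371.901ms=3/4b
3) 1115.702ms=9/4b +1115.702ms=9/4b
4) 2231.405ms=9/2b +743.802ms=3/2b
Σ=6b of 6 (121bpm 6/8) — PASS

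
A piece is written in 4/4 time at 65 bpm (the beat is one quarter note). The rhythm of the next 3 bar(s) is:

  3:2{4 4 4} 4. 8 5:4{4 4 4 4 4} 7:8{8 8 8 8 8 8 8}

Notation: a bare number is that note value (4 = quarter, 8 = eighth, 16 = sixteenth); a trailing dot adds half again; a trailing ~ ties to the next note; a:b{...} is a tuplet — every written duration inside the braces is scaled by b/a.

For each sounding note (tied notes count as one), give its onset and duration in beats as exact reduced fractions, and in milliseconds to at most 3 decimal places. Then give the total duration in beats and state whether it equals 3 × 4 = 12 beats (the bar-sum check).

1) 0.0ms=0b +615.385ms=2/3b
2) 615.385ms=2/3b +615.385ms=2/3b
3) 1230.769ms=4/3b +615.385ms=2/3b
4) 1846.154ms=2b +1384.615ms=3/2b
5) 3230.769ms=7/2b +461.538ms=1/2b
6) 3692.308ms=4b +738.462ms=4/5b
7) 4430.769ms=24/5b +738.462ms=4/5b
8) 5169.231ms=28/5b +738.462ms=4/5b
9) 5907.692ms=32/5b +738.462ms=4/5b
10) 6646.154ms=36/5b +738.462ms=4/5b
11) 7384.615ms=8b +527.473ms=4/7b
12) 7912.088ms=60/7b +527.473ms=4/7b
13) 8439.56ms=64/7b +527.473ms=4/7b
14) 8967.033ms=68/7b +527.473ms=4/7b
15) 9494.505ms=72/7b +527.473ms=4/7b
16) 10021.978ms=76/7b +527.473ms=4/7b
17) 10549.451ms=80/7b +527.473ms=4/7b
Σ=12b of 12 (65bpm 4/4) — PASS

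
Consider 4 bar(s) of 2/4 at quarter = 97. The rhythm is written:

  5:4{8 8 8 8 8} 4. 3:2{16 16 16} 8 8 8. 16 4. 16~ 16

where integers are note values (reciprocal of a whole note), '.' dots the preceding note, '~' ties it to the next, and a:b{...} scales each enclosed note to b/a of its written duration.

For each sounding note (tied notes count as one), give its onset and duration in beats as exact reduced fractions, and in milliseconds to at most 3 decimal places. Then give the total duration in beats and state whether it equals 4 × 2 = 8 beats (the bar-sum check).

1) 0.0ms=0b +247.423ms=2/5b
2) 247.423ms=2/5b +247.423ms=2/5b
3) 494.845ms=4/5b +247.423ms=2/5b
4) 742.268ms=6/5b +247.423ms=2/5b
5) 989.691ms=8/5b +247.423ms=2/5b
6) 1237.113ms=2b +927.835ms=3/2b
7) 2164.948ms=7/2b +103.093ms=1/6b
8) 2268.041ms=11/3b +103.093ms=1/6b
9) 2371.134ms=23/6b +103.093ms=1/6b
10) 2474.227ms=4b +309.278ms=1/2b
11) 2783.505ms=9/2b +309.278ms=1/2b
12) 3092.784ms=5b +463.918ms=3/4b
13) 3556.701ms=23/4b +154.639ms=1/4b
14) 3711.34ms=6b +927.835ms=3/2b
15) 4639.175ms=15/2b +309.278ms=1/2b
Σ=8b of 8 (97bpm 2/4) — PASS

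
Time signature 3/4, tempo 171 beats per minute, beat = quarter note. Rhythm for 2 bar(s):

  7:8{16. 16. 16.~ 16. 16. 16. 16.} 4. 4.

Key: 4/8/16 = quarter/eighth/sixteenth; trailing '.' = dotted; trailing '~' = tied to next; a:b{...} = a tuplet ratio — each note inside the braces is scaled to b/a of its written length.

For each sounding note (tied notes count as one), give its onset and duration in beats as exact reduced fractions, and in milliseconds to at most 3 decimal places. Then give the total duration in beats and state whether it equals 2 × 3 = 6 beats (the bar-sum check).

1) 0.0ms=0b +150.376ms=3/7b
2) 150.376ms=3/7b +150.376ms=3/7b
3) 300.752ms=6/7b +300.752ms=6/7b
4) 601.504ms=12/7b +150.376ms=3/7b
5) 751.88ms=15/7b +150.376ms=3/7b
6) 902.256ms=18/7b +150.376ms=3/7b
7) 1052.632ms=3b +526.316ms=3/2b
8) 1578.947ms=9/2b +526.316ms=3/2b
Σ=6b of 6 (171bpm 3/4) — PASS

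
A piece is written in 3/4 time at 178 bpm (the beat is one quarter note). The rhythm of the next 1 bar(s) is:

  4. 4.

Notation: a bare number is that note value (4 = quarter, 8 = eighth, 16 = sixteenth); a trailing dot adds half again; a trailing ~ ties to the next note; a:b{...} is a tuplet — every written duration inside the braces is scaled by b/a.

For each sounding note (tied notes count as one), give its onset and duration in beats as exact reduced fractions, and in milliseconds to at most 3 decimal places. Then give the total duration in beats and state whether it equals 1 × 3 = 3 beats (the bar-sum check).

1) 0.0ms=0b +505.618ms=3/2b
2) 505.618ms=3/2b +505.618ms=3/2b
Σ=3b of 3 (178bpm 3/4) — PASS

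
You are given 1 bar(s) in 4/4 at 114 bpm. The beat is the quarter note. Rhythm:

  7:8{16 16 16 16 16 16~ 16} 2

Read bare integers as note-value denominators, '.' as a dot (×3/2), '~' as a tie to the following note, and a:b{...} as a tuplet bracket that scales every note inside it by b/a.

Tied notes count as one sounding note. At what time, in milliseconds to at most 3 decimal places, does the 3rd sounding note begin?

note 3 onset = 4/7b = 300.752ms

1. 0.0ms @ 0 + 150.376ms (2/7)
2. 150.376ms @ 2/7 + 150.376ms (2/7)
3. 300.752ms @ 4/7 + 150.376ms (2/7)
4. 451.128ms @ 6/7 + 150.376ms (2/7)
5. 601.504ms @ 8/7 + 150.376ms (2/7)
6. 751.88ms @ 10/7 + 300.752ms (4/7)
7. 1052.632ms @ 2 + 1052.632ms (2)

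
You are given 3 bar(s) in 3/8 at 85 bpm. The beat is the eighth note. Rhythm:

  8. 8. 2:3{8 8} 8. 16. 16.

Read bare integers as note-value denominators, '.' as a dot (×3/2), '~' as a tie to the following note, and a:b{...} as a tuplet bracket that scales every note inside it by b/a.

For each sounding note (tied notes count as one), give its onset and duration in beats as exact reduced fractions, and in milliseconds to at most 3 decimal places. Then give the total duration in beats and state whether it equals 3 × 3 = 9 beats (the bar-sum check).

1) 0.0ms=0b +1058.824ms=3/2b
2) 1058.824ms=3/2b +1058.824ms=3/2b
3) 2117.647ms=3b +1058.824ms=3/2b
4) 3176.471ms=9/2b +1058.824ms=3/2b
5) 4235.294ms=6b +1058.824ms=3/2b
6) 5294.118ms=15/2b +529.412ms=3/4b
7) 5823.529ms=33/4b +529.412ms=3/4b
Σ=9b of 9 (85bpm 3/8) — PASS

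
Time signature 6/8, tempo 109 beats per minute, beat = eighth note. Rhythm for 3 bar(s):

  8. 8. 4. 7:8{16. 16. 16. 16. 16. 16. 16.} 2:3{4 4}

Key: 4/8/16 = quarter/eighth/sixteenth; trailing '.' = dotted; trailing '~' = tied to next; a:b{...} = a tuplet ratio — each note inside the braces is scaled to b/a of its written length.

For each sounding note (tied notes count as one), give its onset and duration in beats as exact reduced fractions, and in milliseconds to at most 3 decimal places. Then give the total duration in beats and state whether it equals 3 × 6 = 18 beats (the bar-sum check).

1) 0.0ms=0b +825.688ms=3/2b
2) 825.688ms=3/2b +825.688ms=3/2b
3) 1651.376ms=3b +1651.376ms=3b
4) 3302.752ms=6b +471.822ms=6/7b
5) 3774.574ms=48/7b +471.822ms=6/7b
6) 4246.396ms=54/7b +471.822ms=6/7b
7) 4718.218ms=60/7b +471.822ms=6/7b
8) 5190.039ms=66/7b +471.822ms=6/7b
9) 5661.861ms=72/7b +471.822ms=6/7b
10) 6133.683ms=78/7b +471.822ms=6/7b
11) 6605.505ms=12b +1651.376ms=3b
12) 8256.881ms=15b +1651.376ms=3b
Σ=18b of 18 (109bpm 6/8) — PASS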